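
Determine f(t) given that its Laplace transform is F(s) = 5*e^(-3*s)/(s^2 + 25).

f(t) = Heaviside(t - 3)*(sin(5*t - 15))

The factor e^(-3s) signals a time shift by c = 3 (second shifting theorem).
L{sin(5t)} = 5/(s^2 + 25), so L^-1{5/(s^2 + 25)} = sin(5*t).
Hence the inverse is u(t - 3) times that function evaluated at t - 3.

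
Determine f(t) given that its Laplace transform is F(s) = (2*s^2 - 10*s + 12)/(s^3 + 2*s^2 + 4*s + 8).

f(t) = -2*sin(2*t) - 3*cos(2*t) + 5*exp(-2*t)

Factor the denominator: s^3 + 2*s^2 + 4*s + 8 = (s + 2)*(s^2 + 4).
Partial fraction decomposition gives [5/(s + 2)] + [-3*s/(s^2 + 4)] + [-4/(s^2 + 4)].
Invert each term: 5/(s + 2) ↔ 5e^(-2t); -3·s/(s^2 + 4) ↔ -3cos(2t); -2·2/(s^2 + 4) ↔ -2sin(2t).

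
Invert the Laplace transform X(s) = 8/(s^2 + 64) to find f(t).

f(t) = sin(8*t)

Since L{sin(8t)} = 8/(s^2 + 64), the inverse is sin(8*t).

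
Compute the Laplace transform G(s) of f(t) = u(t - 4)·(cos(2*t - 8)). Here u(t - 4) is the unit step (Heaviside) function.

By the second shifting theorem, L{u(t - c)·g(t - c)} = e^(-cs)·H(s) with c = 4 and H(s) = L{g(t)}.
L{cos(2t)} = s/(s^2 + 4).

G(s) = s*exp(-4*s)/(s^2 + 4)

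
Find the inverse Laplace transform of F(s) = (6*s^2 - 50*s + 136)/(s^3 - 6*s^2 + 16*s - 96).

exp(6*t) - 5*sin(4*t) + 5*cos(4*t)

Factor the denominator: s^3 - 6*s^2 + 16*s - 96 = (s - 6)*(s^2 + 16).
Partial fraction decomposition gives [1/(s - 6)] + [5*s/(s^2 + 16)] + [-20/(s^2 + 16)].
Invert each term: 1/(s - 6) ↔ e^(6t); 5·s/(s^2 + 16) ↔ 5cos(4t); -5·4/(s^2 + 16) ↔ -5sin(4t).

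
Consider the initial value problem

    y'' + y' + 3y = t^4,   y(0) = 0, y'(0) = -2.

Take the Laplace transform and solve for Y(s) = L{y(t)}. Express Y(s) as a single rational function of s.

Y(s) = (-2*s^5 + 24)/(s^7 + s^6 + 3*s^5)

Laplace-transform each side.
The derivative rules (L{y''} = s^2 Y - s·y(0) - y'(0) and L{y'} = sY - y(0), with y(0) = 0, y'(0) = -2) turn the left side into (s^2 + s + 3)Y - (-2).
The right side is L{t^4} = 24/s^5.
So (s^2 + s + 3)Y = 24/s^5 + (-2).
Solve for Y(s) and write it as one ratio of polynomials.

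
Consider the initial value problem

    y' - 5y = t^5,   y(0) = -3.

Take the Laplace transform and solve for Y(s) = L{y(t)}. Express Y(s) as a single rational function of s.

Y(s) = (-3*s^6 + 120)/(s^7 - 5*s^6)

Laplace-transform each side.
The derivative rules (L{y'} = sY - y(0) = sY - (-3)) turn the left side into (s - 5)Y - (-3).
The right side is L{t^5} = 120/s^6.
So (s - 5)Y = 120/s^6 + (-3).
Isolate Y and clear denominators.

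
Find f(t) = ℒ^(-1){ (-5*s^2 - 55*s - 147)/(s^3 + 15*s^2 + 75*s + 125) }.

f(t) = 3*t^2*exp(-5*t)/2 - 5*t*exp(-5*t) - 5*exp(-5*t)

Factor the denominator: s^3 + 15*s^2 + 75*s + 125 = (s + 5)^3.
Partial fraction decomposition gives [-5/(s + 5)] + [-5/(s + 5)^2] + [3/(s + 5)^3].
Invert each term: -5/(s + 5) ↔ -5e^(-5t); -5/(s + 5)^2 ↔ -5t·e^(-5t); 3/(s + 5)^3 ↔ (3/2)t^2·e^(-5t).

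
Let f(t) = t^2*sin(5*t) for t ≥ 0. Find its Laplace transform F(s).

L{sin(5t)} = 5/(s^2 + 25).
Then apply L{t^2·g(t)} = (-1)^2 d^2/ds^2[G(s)] with G(s) = 5/(s^2 + 25):
differentiating 2 times and applying the sign gives 10*(3*s^2 - 25)/(s^2 + 25)^3.

F(s) = 10*(3*s^2 - 25)/(s^2 + 25)^3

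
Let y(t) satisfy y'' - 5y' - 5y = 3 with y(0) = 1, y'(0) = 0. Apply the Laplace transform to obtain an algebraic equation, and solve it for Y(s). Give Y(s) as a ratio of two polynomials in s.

Y(s) = (s^2 - 5*s + 3)/(s^3 - 5*s^2 - 5*s)

Laplace-transform each side.
With L{y''} = s^2 Y - s·y(0) - y'(0) and L{y'} = sY - y(0), with y(0) = 1, y'(0) = 0: the LHS transforms to (s^2 - 5*s - 5)Y - (s - 5).
The right side is L{3} = 3/s.
So (s^2 - 5*s - 5)Y = 3/s + (s - 5).
Divide through and combine into a single rational function.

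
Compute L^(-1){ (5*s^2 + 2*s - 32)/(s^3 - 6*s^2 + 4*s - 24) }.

4*exp(6*t) + 4*sin(2*t) + cos(2*t)

Factor the denominator: s^3 - 6*s^2 + 4*s - 24 = (s - 6)*(s^2 + 4).
Partial fraction decomposition gives [4/(s - 6)] + [s/(s^2 + 4)] + [8/(s^2 + 4)].
Invert each term: 4/(s - 6) ↔ 4e^(6t); 1·s/(s^2 + 4) ↔ cos(2t); 4·2/(s^2 + 4) ↔ 4sin(2t).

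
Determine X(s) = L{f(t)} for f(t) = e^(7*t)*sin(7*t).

L{sin(7t)} = 7/(s^2 + 49).
By the first shifting theorem, multiplying by e^(7t) replaces s with s - 7.

X(s) = 7/((s - 7)^2 + 49)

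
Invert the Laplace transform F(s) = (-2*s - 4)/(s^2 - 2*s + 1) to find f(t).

f(t) = -6*t*exp(t) - 2*exp(t)

Factor the denominator: s^2 - 2*s + 1 = (s - 1)^2.
Partial fraction decomposition gives [-2/(s - 1)] + [-6/(s - 1)^2].
Invert each term: -2/(s - 1) ↔ -2e^(t); -6/(s - 1)^2 ↔ -6t·e^(t).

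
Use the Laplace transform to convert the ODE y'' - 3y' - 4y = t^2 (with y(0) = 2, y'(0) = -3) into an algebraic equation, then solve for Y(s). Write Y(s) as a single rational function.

Y(s) = (2*s^4 - 9*s^3 + 2)/(s^5 - 3*s^4 - 4*s^3)

Take the Laplace transform of both sides.
Using L{y''} = s^2 Y - s·y(0) - y'(0) and L{y'} = sY - y(0), with y(0) = 2, y'(0) = -3, the left side becomes (s^2 - 3*s - 4)Y - (2*s - 9).
The right side is L{t^2} = 2/s^3.
So (s^2 - 3*s - 4)Y = 2/s^3 + (2*s - 9).
Divide through and combine into a single rational function.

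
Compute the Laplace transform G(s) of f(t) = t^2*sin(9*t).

G(s) = 54*(s^2 - 27)/(s^2 + 81)^3

L{sin(9t)} = 9/(s^2 + 81).
Then apply L{t^2·g(t)} = (-1)^2 d^2/ds^2[H(s)] with H(s) = 9/(s^2 + 81):
differentiating 2 times and applying the sign gives 54*(s^2 - 27)/(s^2 + 81)^3.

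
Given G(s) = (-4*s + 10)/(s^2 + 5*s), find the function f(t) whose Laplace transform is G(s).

Factor the denominator: s^2 + 5*s = s*(s + 5).
Partial fraction decomposition gives [-6/(s + 5)] + [2/s].
Invert each term: -6/(s + 5) ↔ -6e^(-5t); 2/(s - 0) ↔ 2e^(0t).

f(t) = 2 - 6*exp(-5*t)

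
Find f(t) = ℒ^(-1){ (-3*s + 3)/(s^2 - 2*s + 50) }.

f(t) = -3*exp(t)*cos(7*t)

Rewrite the denominator: s^2 - 2*s + 50 = (s - 1)^2 + 49.
The form in (s - 1) signals a first-shifting-theorem factor e^(t).
Since L{cos(7t)} = s/(s^2 + 49), the inverse is exp(t)*cos(7*t), scaled by -3.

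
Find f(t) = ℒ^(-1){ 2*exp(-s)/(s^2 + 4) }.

f(t) = Heaviside(t - 1)*(sin(2*t - 2))

The factor e^(-s) signals a time shift by c = 1 (second shifting theorem).
L{sin(2t)} = 2/(s^2 + 4), so L^-1{2/(s^2 + 4)} = sin(2*t).
Hence the inverse is u(t - 1) times that function evaluated at t - 1.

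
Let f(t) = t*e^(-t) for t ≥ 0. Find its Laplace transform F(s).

L{e^(-t)} = 1/(s + 1).
Then apply L{t·g(t)} = -d/ds[G(s)] with G(s) = 1/(s + 1):
differentiating 1 time and applying the sign gives (s + 1)^(-2).

F(s) = (s + 1)^(-2)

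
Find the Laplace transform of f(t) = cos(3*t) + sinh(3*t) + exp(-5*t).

By linearity of the Laplace transform, transform each term separately.
L{e^(-5t)} = 1/(s + 5); L{cos(3t)} = s/(s^2 + 9); L{sinh(3t)} = 3/(s^2 - 9).

s/(s^2 + 9) + 3/(s^2 - 9) + 1/(s + 5)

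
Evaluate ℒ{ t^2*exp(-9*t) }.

2/(s + 9)^3

L{e^(-9t)} = 1/(s + 9).
Then apply L{t^2·g(t)} = (-1)^2 d^2/ds^2[G(s)] with G(s) = 1/(s + 9):
differentiating 2 times and applying the sign gives 2/(s + 9)^3.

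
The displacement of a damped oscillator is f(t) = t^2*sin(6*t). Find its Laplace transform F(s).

F(s) = 36*(s^2 - 12)/(s^2 + 36)^3

L{sin(6t)} = 6/(s^2 + 36).
Then apply L{t^2·g(t)} = (-1)^2 d^2/ds^2[G(s)] with G(s) = 6/(s^2 + 36):
differentiating 2 times and applying the sign gives 36*(s^2 - 12)/(s^2 + 36)^3.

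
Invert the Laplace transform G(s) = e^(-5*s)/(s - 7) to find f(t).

f(t) = Heaviside(t - 5)*(exp(7*t - 35))

The factor e^(-5s) signals a time shift by c = 5 (second shifting theorem).
L{e^(7t)} = 1/(s - 7), so L^-1{1/(s - 7)} = e^(7*t).
Hence the inverse is u(t - 5) times that function evaluated at t - 5.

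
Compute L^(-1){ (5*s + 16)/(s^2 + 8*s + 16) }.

Factor the denominator: s^2 + 8*s + 16 = (s + 4)^2.
Partial fraction decomposition gives [5/(s + 4)] + [-4/(s + 4)^2].
Invert each term: 5/(s + 4) ↔ 5e^(-4t); -4/(s + 4)^2 ↔ -4t·e^(-4t).

-4*t*exp(-4*t) + 5*exp(-4*t)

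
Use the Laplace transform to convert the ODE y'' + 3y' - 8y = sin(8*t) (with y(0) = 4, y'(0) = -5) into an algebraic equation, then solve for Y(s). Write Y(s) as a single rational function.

Transform both sides with L{·}.
With L{y''} = s^2 Y - s·y(0) - y'(0) and L{y'} = sY - y(0), with y(0) = 4, y'(0) = -5: the LHS transforms to (s^2 + 3*s - 8)Y - (4*s + 7).
The right side is L{sin(8*t)} = 8/(s^2 + 64).
So (s^2 + 3*s - 8)Y = 8/(s^2 + 64) + (4*s + 7).
Solve for Y(s) and write it as one ratio of polynomials.

Y(s) = (4*s^3 + 7*s^2 + 256*s + 456)/(s^4 + 3*s^3 + 56*s^2 + 192*s - 512)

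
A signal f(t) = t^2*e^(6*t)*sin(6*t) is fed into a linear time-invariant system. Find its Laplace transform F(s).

L{sin(6t)} = 6/(s^2 + 36).
Multiplying by e^(6t) shifts s → s - 6, so L{e^(6*t)*sin(6*t)} = 6/((s - 6)^2 + 36).
Then apply L{t^2·g(t)} = (-1)^2 d^2/ds^2[G(s)] with G(s) = 6/((s - 6)^2 + 36):
differentiating 2 times and applying the sign gives 36*(s^2 - 12*s + 24)/(s^2 - 12*s + 72)^3.

F(s) = 36*(s^2 - 12*s + 24)/(s^2 - 12*s + 72)^3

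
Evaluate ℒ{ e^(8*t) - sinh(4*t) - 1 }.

-4/(s^2 - 16) + 1/(s - 8) - 1/s

Apply the Laplace transform termwise.
L{-1} = -1/s; (-1)·[L{sinh(4t)} = 4/(s^2 - 16)]; L{e^(8t)} = 1/(s - 8).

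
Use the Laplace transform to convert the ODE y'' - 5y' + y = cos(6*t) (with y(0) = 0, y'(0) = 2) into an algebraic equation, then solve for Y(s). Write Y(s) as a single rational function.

Apply the Laplace transform to the equation.
With L{y''} = s^2 Y - s·y(0) - y'(0) and L{y'} = sY - y(0), with y(0) = 0, y'(0) = 2: the LHS transforms to (s^2 - 5*s + 1)Y - (2).
The right side is L{cos(6*t)} = s/(s^2 + 36).
So (s^2 - 5*s + 1)Y = s/(s^2 + 36) + (2).
Divide through and combine into a single rational function.

Y(s) = (2*s^2 + s + 72)/(s^4 - 5*s^3 + 37*s^2 - 180*s + 36)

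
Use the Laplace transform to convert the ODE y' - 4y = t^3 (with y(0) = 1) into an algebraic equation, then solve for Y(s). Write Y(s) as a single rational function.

Laplace-transform each side.
Using L{y'} = sY - y(0) = sY - 1, the left side becomes (s - 4)Y - (1).
The right side is L{t^3} = 6/s^4.
So (s - 4)Y = 6/s^4 + (1).
Divide through and combine into a single rational function.

Y(s) = (s^4 + 6)/(s^5 - 4*s^4)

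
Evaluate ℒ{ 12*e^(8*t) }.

L{12} = 12/s.
By the first shifting theorem, multiplying by e^(8t) replaces s with s - 8.

12/(s - 8)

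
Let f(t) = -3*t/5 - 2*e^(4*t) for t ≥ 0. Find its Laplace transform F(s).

Apply the Laplace transform termwise.
(-3/5)·[L{t} = 1!/s^2 = 1/s^2]; (-2)·[L{e^(4t)} = 1/(s - 4)].

F(s) = -2/(s - 4) - 3/(5*s^2)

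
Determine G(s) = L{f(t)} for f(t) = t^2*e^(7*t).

L{e^(7t)} = 1/(s - 7).
Then apply L{t^2·g(t)} = (-1)^2 d^2/ds^2[H(s)] with H(s) = 1/(s - 7):
differentiating 2 times and applying the sign gives 2/(s - 7)^3.

G(s) = 2/(s - 7)^3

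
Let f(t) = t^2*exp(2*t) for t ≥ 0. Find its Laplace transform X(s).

L{e^(2t)} = 1/(s - 2).
Then apply L{t^2·g(t)} = (-1)^2 d^2/ds^2[G(s)] with G(s) = 1/(s - 2):
differentiating 2 times and applying the sign gives 2/(s - 2)^3.

X(s) = 2/(s - 2)^3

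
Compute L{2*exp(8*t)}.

L{2} = 2/s.
By the first shifting theorem, multiplying by e^(8t) replaces s with s - 8.

2/(s - 8)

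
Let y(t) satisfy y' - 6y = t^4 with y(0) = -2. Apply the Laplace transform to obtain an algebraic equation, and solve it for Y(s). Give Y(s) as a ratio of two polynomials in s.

Y(s) = (-2*s^5 + 24)/(s^6 - 6*s^5)

Apply the Laplace transform to the equation.
The derivative rules (L{y'} = sY - y(0) = sY - (-2)) turn the left side into (s - 6)Y - (-2).
The right side is L{t^4} = 24/s^5.
So (s - 6)Y = 24/s^5 + (-2).
Divide through and combine into a single rational function.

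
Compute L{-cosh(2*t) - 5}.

-s/(s^2 - 4) - 5/s

The transform is linear, so treat each term independently.
(-1)·[L{cosh(2t)} = s/(s^2 - 4)]; L{-5} = -5/s.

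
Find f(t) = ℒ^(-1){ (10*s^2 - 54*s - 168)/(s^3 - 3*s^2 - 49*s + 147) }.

Factor the denominator: s^3 - 3*s^2 - 49*s + 147 = (s - 7)*(s - 3)*(s + 7).
Partial fraction decomposition gives [5/(s + 7)] + [-1/(s - 7)] + [6/(s - 3)].
Invert each term: 5/(s + 7) ↔ 5e^(-7t); -1/(s - 7) ↔ -e^(7t); 6/(s - 3) ↔ 6e^(3t).

f(t) = -exp(7*t) + 6*exp(3*t) + 5*exp(-7*t)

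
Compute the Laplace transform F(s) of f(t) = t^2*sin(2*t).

F(s) = 4*(3*s^2 - 4)/(s^2 + 4)^3

L{sin(2t)} = 2/(s^2 + 4).
Then apply L{t^2·g(t)} = (-1)^2 d^2/ds^2[G(s)] with G(s) = 2/(s^2 + 4):
differentiating 2 times and applying the sign gives 4*(3*s^2 - 4)/(s^2 + 4)^3.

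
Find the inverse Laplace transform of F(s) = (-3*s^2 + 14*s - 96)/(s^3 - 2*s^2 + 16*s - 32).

Factor the denominator: s^3 - 2*s^2 + 16*s - 32 = (s - 2)*(s^2 + 16).
Partial fraction decomposition gives [-4/(s - 2)] + [s/(s^2 + 16)] + [16/(s^2 + 16)].
Invert each term: -4/(s - 2) ↔ -4e^(2t); 1·s/(s^2 + 16) ↔ cos(4t); 4·4/(s^2 + 16) ↔ 4sin(4t).

-4*exp(2*t) + 4*sin(4*t) + cos(4*t)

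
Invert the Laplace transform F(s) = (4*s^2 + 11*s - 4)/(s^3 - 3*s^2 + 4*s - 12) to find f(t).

Factor the denominator: s^3 - 3*s^2 + 4*s - 12 = (s - 3)*(s^2 + 4).
Partial fraction decomposition gives [5/(s - 3)] + [-s/(s^2 + 4)] + [8/(s^2 + 4)].
Invert each term: 5/(s - 3) ↔ 5e^(3t); -1·s/(s^2 + 4) ↔ -cos(2t); 4·2/(s^2 + 4) ↔ 4sin(2t).

f(t) = 5*exp(3*t) + 4*sin(2*t) - cos(2*t)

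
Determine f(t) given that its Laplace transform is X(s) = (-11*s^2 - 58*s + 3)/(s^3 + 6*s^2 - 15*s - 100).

f(t) = -2*t*exp(-5*t) - 5*exp(4*t) - 6*exp(-5*t)

Factor the denominator: s^3 + 6*s^2 - 15*s - 100 = (s - 4)*(s + 5)^2.
Partial fraction decomposition gives [-6/(s + 5)] + [-2/(s + 5)^2] + [-5/(s - 4)].
Invert each term: -6/(s + 5) ↔ -6e^(-5t); -2/(s + 5)^2 ↔ -2t·e^(-5t); -5/(s - 4) ↔ -5e^(4t).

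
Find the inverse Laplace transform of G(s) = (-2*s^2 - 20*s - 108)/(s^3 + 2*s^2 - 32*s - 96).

Factor the denominator: s^3 + 2*s^2 - 32*s - 96 = (s - 6)*(s + 4)^2.
Partial fraction decomposition gives [1/(s + 4)] + [6/(s + 4)^2] + [-3/(s - 6)].
Invert each term: 1/(s + 4) ↔ e^(-4t); 6/(s + 4)^2 ↔ 6t·e^(-4t); -3/(s - 6) ↔ -3e^(6t).

6*t*exp(-4*t) - 3*exp(6*t) + exp(-4*t)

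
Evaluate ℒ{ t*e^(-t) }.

(s + 1)^(-2)

L{t} = 1!/s^2 = 1/s^2.
By the first shifting theorem, multiplying by e^(-t) replaces s with s + 1.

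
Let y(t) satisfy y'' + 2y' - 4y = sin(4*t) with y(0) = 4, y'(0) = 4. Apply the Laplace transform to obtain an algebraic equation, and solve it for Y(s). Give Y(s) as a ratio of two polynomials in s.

Y(s) = (4*s^3 + 12*s^2 + 64*s + 196)/(s^4 + 2*s^3 + 12*s^2 + 32*s - 64)

Laplace-transform each side.
Using L{y''} = s^2 Y - s·y(0) - y'(0) and L{y'} = sY - y(0), with y(0) = 4, y'(0) = 4, the left side becomes (s^2 + 2*s - 4)Y - (4*s + 12).
The right side is L{sin(4*t)} = 4/(s^2 + 16).
So (s^2 + 2*s - 4)Y = 4/(s^2 + 16) + (4*s + 12).
Solve for Y(s) and write it as one ratio of polynomials.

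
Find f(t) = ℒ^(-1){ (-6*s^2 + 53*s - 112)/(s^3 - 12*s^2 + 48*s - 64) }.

Factor the denominator: s^3 - 12*s^2 + 48*s - 64 = (s - 4)^3.
Partial fraction decomposition gives [-6/(s - 4)] + [5/(s - 4)^2] + [4/(s - 4)^3].
Invert each term: -6/(s - 4) ↔ -6e^(4t); 5/(s - 4)^2 ↔ 5t·e^(4t); 4/(s - 4)^3 ↔ (2)t^2·e^(4t).

f(t) = 2*t^2*exp(4*t) + 5*t*exp(4*t) - 6*exp(4*t)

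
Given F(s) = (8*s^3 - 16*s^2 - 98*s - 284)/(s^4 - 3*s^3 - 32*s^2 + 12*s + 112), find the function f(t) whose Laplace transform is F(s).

Factor the denominator: s^4 - 3*s^3 - 32*s^2 + 12*s + 112 = (s - 7)*(s - 2)*(s + 2)*(s + 4).
Partial fraction decomposition gives [2/(s - 7)] + [-3/(s + 2)] + [5/(s + 4)] + [4/(s - 2)].
Invert each term: 2/(s - 7) ↔ 2e^(7t); -3/(s + 2) ↔ -3e^(-2t); 5/(s + 4) ↔ 5e^(-4t); 4/(s - 2) ↔ 4e^(2t).

f(t) = 2*exp(7*t) + 4*exp(2*t) - 3*exp(-2*t) + 5*exp(-4*t)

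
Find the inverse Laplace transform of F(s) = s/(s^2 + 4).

Since L{cos(2t)} = s/(s^2 + 4), the inverse is cos(2*t).

cos(2*t)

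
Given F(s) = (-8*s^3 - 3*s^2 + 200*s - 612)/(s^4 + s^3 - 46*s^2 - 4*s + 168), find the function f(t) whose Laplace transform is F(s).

f(t) = -3*exp(6*t) + 2*exp(2*t) - 6*exp(-2*t) - exp(-7*t)

Factor the denominator: s^4 + s^3 - 46*s^2 - 4*s + 168 = (s - 6)*(s - 2)*(s + 2)*(s + 7).
Partial fraction decomposition gives [-1/(s + 7)] + [-6/(s + 2)] + [2/(s - 2)] + [-3/(s - 6)].
Invert each term: -1/(s + 7) ↔ -e^(-7t); -6/(s + 2) ↔ -6e^(-2t); 2/(s - 2) ↔ 2e^(2t); -3/(s - 6) ↔ -3e^(6t).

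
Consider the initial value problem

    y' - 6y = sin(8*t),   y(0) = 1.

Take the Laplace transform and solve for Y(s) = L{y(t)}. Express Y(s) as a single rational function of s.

Y(s) = (s^2 + 72)/(s^3 - 6*s^2 + 64*s - 384)

Apply the Laplace transform to the equation.
Using L{y'} = sY - y(0) = sY - 1, the left side becomes (s - 6)Y - (1).
The right side is L{sin(8*t)} = 8/(s^2 + 64).
So (s - 6)Y = 8/(s^2 + 64) + (1).
Divide through and combine into a single rational function.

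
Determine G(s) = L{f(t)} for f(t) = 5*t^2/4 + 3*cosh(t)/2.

Apply the Laplace transform termwise.
(5/4)·[L{t^2} = 2!/s^3 = 2/s^3]; (3/2)·[L{cosh(t)} = s/(s^2 - 1)].

G(s) = 3*s/(2*(s^2 - 1)) + 5/(2*s^3)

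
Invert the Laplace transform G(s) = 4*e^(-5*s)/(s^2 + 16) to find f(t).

The factor e^(-5s) signals a time shift by c = 5 (second shifting theorem).
L{sin(4t)} = 4/(s^2 + 16), so L^-1{4/(s^2 + 16)} = sin(4*t).
Hence the inverse is u(t - 5) times that function evaluated at t - 5.

f(t) = Heaviside(t - 5)*(sin(4*t - 20))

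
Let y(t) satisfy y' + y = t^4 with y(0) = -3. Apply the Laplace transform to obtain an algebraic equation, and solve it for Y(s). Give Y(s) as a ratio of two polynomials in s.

Transform both sides with L{·}.
Using L{y'} = sY - y(0) = sY - (-3), the left side becomes (s + 1)Y - (-3).
The right side is L{t^4} = 24/s^5.
So (s + 1)Y = 24/s^5 + (-3).
Isolate Y and clear denominators.

Y(s) = (-3*s^5 + 24)/(s^6 + s^5)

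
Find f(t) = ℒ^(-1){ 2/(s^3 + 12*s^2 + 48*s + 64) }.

f(t) = t^2*exp(-4*t)

Rewrite the denominator: s^3 + 12*s^2 + 48*s + 64 = (s + 4)^3.
The form in (s + 4) signals a first-shifting-theorem factor e^(-4t).
Since L{t^2} = 2!/s^3 = 2/s^3, the inverse is t^2*exp(-4*t).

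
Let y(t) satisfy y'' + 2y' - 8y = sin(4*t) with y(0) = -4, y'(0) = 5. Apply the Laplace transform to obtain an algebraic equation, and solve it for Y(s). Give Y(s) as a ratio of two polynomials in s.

Y(s) = (-4*s^3 - 3*s^2 - 64*s - 44)/(s^4 + 2*s^3 + 8*s^2 + 32*s - 128)

Take the Laplace transform of both sides.
Using L{y''} = s^2 Y - s·y(0) - y'(0) and L{y'} = sY - y(0), with y(0) = -4, y'(0) = 5, the left side becomes (s^2 + 2*s - 8)Y - (-4*s - 3).
The right side is L{sin(4*t)} = 4/(s^2 + 16).
So (s^2 + 2*s - 8)Y = 4/(s^2 + 16) + (-4*s - 3).
Solve for Y(s) and write it as one ratio of polynomials.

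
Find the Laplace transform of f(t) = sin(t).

1/(s^2 + 1)

L{sin(t)} = 1/(s^2 + 1).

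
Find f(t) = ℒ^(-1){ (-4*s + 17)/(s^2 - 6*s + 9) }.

Factor the denominator: s^2 - 6*s + 9 = (s - 3)^2.
Partial fraction decomposition gives [-4/(s - 3)] + [5/(s - 3)^2].
Invert each term: -4/(s - 3) ↔ -4e^(3t); 5/(s - 3)^2 ↔ 5t·e^(3t).

f(t) = 5*t*exp(3*t) - 4*exp(3*t)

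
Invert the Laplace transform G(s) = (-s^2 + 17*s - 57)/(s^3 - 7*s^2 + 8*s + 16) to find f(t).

f(t) = -t*exp(4*t) + 2*exp(4*t) - 3*exp(-t)

Factor the denominator: s^3 - 7*s^2 + 8*s + 16 = (s - 4)^2*(s + 1).
Partial fraction decomposition gives [2/(s - 4)] + [-1/(s - 4)^2] + [-3/(s + 1)].
Invert each term: 2/(s - 4) ↔ 2e^(4t); -1/(s - 4)^2 ↔ -t·e^(4t); -3/(s + 1) ↔ -3e^(-t).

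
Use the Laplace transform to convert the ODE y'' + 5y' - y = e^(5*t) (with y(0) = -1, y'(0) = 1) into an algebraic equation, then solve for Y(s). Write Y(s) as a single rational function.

Y(s) = (-s^2 + s + 21)/(s^3 - 26*s + 5)

Laplace-transform each side.
Using L{y''} = s^2 Y - s·y(0) - y'(0) and L{y'} = sY - y(0), with y(0) = -1, y'(0) = 1, the left side becomes (s^2 + 5*s - 1)Y - (-s - 4).
The right side is L{e^(5*t)} = 1/(s - 5).
So (s^2 + 5*s - 1)Y = 1/(s - 5) + (-s - 4).
Isolate Y and clear denominators.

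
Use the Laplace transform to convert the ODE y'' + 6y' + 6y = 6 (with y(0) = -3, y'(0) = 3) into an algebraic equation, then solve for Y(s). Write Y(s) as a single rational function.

Transform both sides with L{·}.
The derivative rules (L{y''} = s^2 Y - s·y(0) - y'(0) and L{y'} = sY - y(0), with y(0) = -3, y'(0) = 3) turn the left side into (s^2 + 6*s + 6)Y - (-3*s - 15).
The right side is L{6} = 6/s.
So (s^2 + 6*s + 6)Y = 6/s + (-3*s - 15).
Divide through and combine into a single rational function.

Y(s) = (-3*s^2 - 15*s + 6)/(s^3 + 6*s^2 + 6*s)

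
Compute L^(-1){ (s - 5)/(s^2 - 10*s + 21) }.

exp(5*t)*cosh(2*t)

Rewrite the denominator: s^2 - 10*s + 21 = (s - 5)^2 - 4.
The form in (s - 5) signals a first-shifting-theorem factor e^(5t).
Since L{cosh(2t)} = s/(s^2 - 4), the inverse is e^(5*t)*cosh(2*t).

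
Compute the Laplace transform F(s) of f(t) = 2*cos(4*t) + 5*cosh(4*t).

F(s) = 2*s/(s^2 + 16) + 5*s/(s^2 - 16)

Apply the Laplace transform termwise.
(2)·[L{cos(4t)} = s/(s^2 + 16)]; (5)·[L{cosh(4t)} = s/(s^2 - 16)].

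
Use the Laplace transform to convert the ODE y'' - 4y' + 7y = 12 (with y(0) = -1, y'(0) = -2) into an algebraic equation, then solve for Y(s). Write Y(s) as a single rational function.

Y(s) = (-s^2 + 2*s + 12)/(s^3 - 4*s^2 + 7*s)

Laplace-transform each side.
The derivative rules (L{y''} = s^2 Y - s·y(0) - y'(0) and L{y'} = sY - y(0), with y(0) = -1, y'(0) = -2) turn the left side into (s^2 - 4*s + 7)Y - (-s + 2).
The right side is L{12} = 12/s.
So (s^2 - 4*s + 7)Y = 12/s + (-s + 2).
Divide through and combine into a single rational function.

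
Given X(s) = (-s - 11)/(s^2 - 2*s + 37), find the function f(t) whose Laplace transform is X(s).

Complete the square in the denominator: s^2 - 2*s + 37 = (s - 1)^2 + 6^2.
Split the numerator to match: -s - 11 = -1·(s - 1) - 2·6.
Invert each term: -1·(s - 1)/((s - 1)^2 + 36) ↔ -e^(t)cos(6t); -2·6/((s - 1)^2 + 36) ↔ -2e^(t)sin(6t).

f(t) = -2*exp(t)*sin(6*t) - exp(t)*cos(6*t)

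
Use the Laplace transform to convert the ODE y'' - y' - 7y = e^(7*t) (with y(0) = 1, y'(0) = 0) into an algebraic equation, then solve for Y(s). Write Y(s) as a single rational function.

Y(s) = (s^2 - 8*s + 8)/(s^3 - 8*s^2 + 49)

Transform both sides with L{·}.
With L{y''} = s^2 Y - s·y(0) - y'(0) and L{y'} = sY - y(0), with y(0) = 1, y'(0) = 0: the LHS transforms to (s^2 - s - 7)Y - (s - 1).
The right side is L{e^(7*t)} = 1/(s - 7).
So (s^2 - s - 7)Y = 1/(s - 7) + (s - 1).
Solve for Y(s) and write it as one ratio of polynomials.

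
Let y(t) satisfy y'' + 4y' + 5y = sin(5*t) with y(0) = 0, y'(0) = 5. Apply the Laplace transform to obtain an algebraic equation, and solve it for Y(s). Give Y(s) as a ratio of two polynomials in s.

Y(s) = (5*s^2 + 130)/(s^4 + 4*s^3 + 30*s^2 + 100*s + 125)

Laplace-transform each side.
The derivative rules (L{y''} = s^2 Y - s·y(0) - y'(0) and L{y'} = sY - y(0), with y(0) = 0, y'(0) = 5) turn the left side into (s^2 + 4*s + 5)Y - (5).
The right side is L{sin(5*t)} = 5/(s^2 + 25).
So (s^2 + 4*s + 5)Y = 5/(s^2 + 25) + (5).
Solve for Y(s) and write it as one ratio of polynomials.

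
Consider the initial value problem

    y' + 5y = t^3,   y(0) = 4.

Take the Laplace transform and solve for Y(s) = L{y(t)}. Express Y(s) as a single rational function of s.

Y(s) = (4*s^4 + 6)/(s^5 + 5*s^4)

Apply the Laplace transform to the equation.
Using L{y'} = sY - y(0) = sY - 4, the left side becomes (s + 5)Y - (4).
The right side is L{t^3} = 6/s^4.
So (s + 5)Y = 6/s^4 + (4).
Solve for Y(s) and write it as one ratio of polynomials.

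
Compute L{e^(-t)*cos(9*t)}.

(s + 1)/((s + 1)^2 + 81)

L{cos(9t)} = s/(s^2 + 81).
By the first shifting theorem, multiplying by e^(-t) replaces s with s + 1.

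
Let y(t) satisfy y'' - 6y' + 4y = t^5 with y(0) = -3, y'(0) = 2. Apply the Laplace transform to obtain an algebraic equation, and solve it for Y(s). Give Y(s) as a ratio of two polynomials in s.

Apply the Laplace transform to the equation.
The derivative rules (L{y''} = s^2 Y - s·y(0) - y'(0) and L{y'} = sY - y(0), with y(0) = -3, y'(0) = 2) turn the left side into (s^2 - 6*s + 4)Y - (-3*s + 20).
The right side is L{t^5} = 120/s^6.
So (s^2 - 6*s + 4)Y = 120/s^6 + (-3*s + 20).
Divide through and combine into a single rational function.

Y(s) = (-3*s^7 + 20*s^6 + 120)/(s^8 - 6*s^7 + 4*s^6)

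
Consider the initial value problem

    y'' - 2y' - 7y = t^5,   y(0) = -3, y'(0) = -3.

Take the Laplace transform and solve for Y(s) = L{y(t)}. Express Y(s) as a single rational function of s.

Y(s) = (-3*s^7 + 3*s^6 + 120)/(s^8 - 2*s^7 - 7*s^6)

Laplace-transform each side.
Using L{y''} = s^2 Y - s·y(0) - y'(0) and L{y'} = sY - y(0), with y(0) = -3, y'(0) = -3, the left side becomes (s^2 - 2*s - 7)Y - (-3*s + 3).
The right side is L{t^5} = 120/s^6.
So (s^2 - 2*s - 7)Y = 120/s^6 + (-3*s + 3).
Divide through and combine into a single rational function.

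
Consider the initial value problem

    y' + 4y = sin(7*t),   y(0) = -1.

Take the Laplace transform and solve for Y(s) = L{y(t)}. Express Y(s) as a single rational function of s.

Apply the Laplace transform to the equation.
Using L{y'} = sY - y(0) = sY - (-1), the left side becomes (s + 4)Y - (-1).
The right side is L{sin(7*t)} = 7/(s^2 + 49).
So (s + 4)Y = 7/(s^2 + 49) + (-1).
Divide through and combine into a single rational function.

Y(s) = (-s^2 - 42)/(s^3 + 4*s^2 + 49*s + 196)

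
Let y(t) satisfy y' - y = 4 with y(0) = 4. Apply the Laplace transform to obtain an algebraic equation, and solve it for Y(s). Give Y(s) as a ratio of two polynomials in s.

Y(s) = (4*s + 4)/(s^2 - s)

Take the Laplace transform of both sides.
Using L{y'} = sY - y(0) = sY - 4, the left side becomes (s - 1)Y - (4).
The right side is L{4} = 4/s.
So (s - 1)Y = 4/s + (4).
Solve for Y(s) and write it as one ratio of polynomials.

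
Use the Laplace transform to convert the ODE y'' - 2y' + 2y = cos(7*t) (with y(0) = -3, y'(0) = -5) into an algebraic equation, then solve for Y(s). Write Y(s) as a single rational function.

Y(s) = (-3*s^3 + s^2 - 146*s + 49)/(s^4 - 2*s^3 + 51*s^2 - 98*s + 98)

Laplace-transform each side.
With L{y''} = s^2 Y - s·y(0) - y'(0) and L{y'} = sY - y(0), with y(0) = -3, y'(0) = -5: the LHS transforms to (s^2 - 2*s + 2)Y - (-3*s + 1).
The right side is L{cos(7*t)} = s/(s^2 + 49).
So (s^2 - 2*s + 2)Y = s/(s^2 + 49) + (-3*s + 1).
Solve for Y(s) and write it as one ratio of polynomials.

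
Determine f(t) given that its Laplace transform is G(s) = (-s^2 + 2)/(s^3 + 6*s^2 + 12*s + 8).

f(t) = -t^2*exp(-2*t) + 4*t*exp(-2*t) - exp(-2*t)

Factor the denominator: s^3 + 6*s^2 + 12*s + 8 = (s + 2)^3.
Partial fraction decomposition gives [-1/(s + 2)] + [4/(s + 2)^2] + [-2/(s + 2)^3].
Invert each term: -1/(s + 2) ↔ -e^(-2t); 4/(s + 2)^2 ↔ 4t·e^(-2t); -2/(s + 2)^3 ↔ (-1)t^2·e^(-2t).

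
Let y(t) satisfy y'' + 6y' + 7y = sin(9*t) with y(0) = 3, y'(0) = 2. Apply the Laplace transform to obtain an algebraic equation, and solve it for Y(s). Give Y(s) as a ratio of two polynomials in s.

Laplace-transform each side.
With L{y''} = s^2 Y - s·y(0) - y'(0) and L{y'} = sY - y(0), with y(0) = 3, y'(0) = 2: the LHS transforms to (s^2 + 6*s + 7)Y - (3*s + 20).
The right side is L{sin(9*t)} = 9/(s^2 + 81).
So (s^2 + 6*s + 7)Y = 9/(s^2 + 81) + (3*s + 20).
Isolate Y and clear denominators.

Y(s) = (3*s^3 + 20*s^2 + 243*s + 1629)/(s^4 + 6*s^3 + 88*s^2 + 486*s + 567)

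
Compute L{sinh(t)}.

1/(s^2 - 1)

L{sinh(t)} = 1/(s^2 - 1).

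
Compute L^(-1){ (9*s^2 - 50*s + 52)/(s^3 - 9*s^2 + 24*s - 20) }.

Factor the denominator: s^3 - 9*s^2 + 24*s - 20 = (s - 5)*(s - 2)^2.
Partial fraction decomposition gives [6/(s - 2)] + [4/(s - 2)^2] + [3/(s - 5)].
Invert each term: 6/(s - 2) ↔ 6e^(2t); 4/(s - 2)^2 ↔ 4t·e^(2t); 3/(s - 5) ↔ 3e^(5t).

4*t*exp(2*t) + 3*exp(5*t) + 6*exp(2*t)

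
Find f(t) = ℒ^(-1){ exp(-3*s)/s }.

The factor e^(-3s) signals a time shift by c = 3 (second shifting theorem).
L{1} = 1/s, so L^-1{1/s} = 1.
Hence the inverse is u(t - 3) times that function evaluated at t - 3.

f(t) = Heaviside(t - 3)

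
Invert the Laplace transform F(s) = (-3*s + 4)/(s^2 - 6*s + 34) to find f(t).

f(t) = -exp(3*t)*sin(5*t) - 3*exp(3*t)*cos(5*t)

Complete the square in the denominator: s^2 - 6*s + 34 = (s - 3)^2 + 5^2.
Split the numerator to match: -3*s + 4 = -3·(s - 3) - 1·5.
Invert each term: -3·(s - 3)/((s - 3)^2 + 25) ↔ -3e^(3t)cos(5t); -1·5/((s - 3)^2 + 25) ↔ -e^(3t)sin(5t).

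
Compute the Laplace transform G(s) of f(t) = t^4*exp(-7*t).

G(s) = 24/(s + 7)^5

L{t^4} = 4!/s^5 = 24/s^5.
By the first shifting theorem, multiplying by e^(-7t) replaces s with s + 7.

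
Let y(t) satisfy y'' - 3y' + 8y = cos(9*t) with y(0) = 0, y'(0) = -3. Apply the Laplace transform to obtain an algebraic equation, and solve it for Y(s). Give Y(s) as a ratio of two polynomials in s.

Laplace-transform each side.
With L{y''} = s^2 Y - s·y(0) - y'(0) and L{y'} = sY - y(0), with y(0) = 0, y'(0) = -3: the LHS transforms to (s^2 - 3*s + 8)Y - (-3).
The right side is L{cos(9*t)} = s/(s^2 + 81).
So (s^2 - 3*s + 8)Y = s/(s^2 + 81) + (-3).
Divide through and combine into a single rational function.

Y(s) = (-3*s^2 + s - 243)/(s^4 - 3*s^3 + 89*s^2 - 243*s + 648)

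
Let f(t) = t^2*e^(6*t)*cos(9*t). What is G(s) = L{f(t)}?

G(s) = 2*(s - 6)*(s^2 - 12*s - 207)/(s^2 - 12*s + 117)^3

L{cos(9t)} = s/(s^2 + 81).
Multiplying by e^(6t) shifts s → s - 6, so L{e^(6*t)*cos(9*t)} = (s - 6)/((s - 6)^2 + 81).
Then apply L{t^2·g(t)} = (-1)^2 d^2/ds^2[H(s)] with H(s) = (s - 6)/((s - 6)^2 + 81):
differentiating 2 times and applying the sign gives 2*(s - 6)*(s^2 - 12*s - 207)/(s^2 - 12*s + 117)^3.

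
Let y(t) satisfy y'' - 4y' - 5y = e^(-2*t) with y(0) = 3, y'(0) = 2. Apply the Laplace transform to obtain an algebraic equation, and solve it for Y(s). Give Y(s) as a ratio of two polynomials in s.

Apply the Laplace transform to the equation.
With L{y''} = s^2 Y - s·y(0) - y'(0) and L{y'} = sY - y(0), with y(0) = 3, y'(0) = 2: the LHS transforms to (s^2 - 4*s - 5)Y - (3*s - 10).
The right side is L{e^(-2*t)} = 1/(s + 2).
So (s^2 - 4*s - 5)Y = 1/(s + 2) + (3*s - 10).
Isolate Y and clear denominators.

Y(s) = (3*s^2 - 4*s - 19)/(s^3 - 2*s^2 - 13*s - 10)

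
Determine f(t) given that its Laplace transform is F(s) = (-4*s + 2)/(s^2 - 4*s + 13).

Complete the square in the denominator: s^2 - 4*s + 13 = (s - 2)^2 + 3^2.
Split the numerator to match: -4*s + 2 = -4·(s - 2) - 2·3.
Invert each term: -4·(s - 2)/((s - 2)^2 + 9) ↔ -4e^(2t)cos(3t); -2·3/((s - 2)^2 + 9) ↔ -2e^(2t)sin(3t).

f(t) = -2*exp(2*t)*sin(3*t) - 4*exp(2*t)*cos(3*t)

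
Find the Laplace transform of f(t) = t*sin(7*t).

L{sin(7t)} = 7/(s^2 + 49).
Then apply L{t·g(t)} = -d/ds[G(s)] with G(s) = 7/(s^2 + 49):
differentiating 1 time and applying the sign gives 14*s/(s^2 + 49)^2.

14*s/(s^2 + 49)^2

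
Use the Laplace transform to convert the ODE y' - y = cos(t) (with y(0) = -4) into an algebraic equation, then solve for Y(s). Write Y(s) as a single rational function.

Transform both sides with L{·}.
Using L{y'} = sY - y(0) = sY - (-4), the left side becomes (s - 1)Y - (-4).
The right side is L{cos(t)} = s/(s^2 + 1).
So (s - 1)Y = s/(s^2 + 1) + (-4).
Divide through and combine into a single rational function.

Y(s) = (-4*s^2 + s - 4)/(s^3 - s^2 + s - 1)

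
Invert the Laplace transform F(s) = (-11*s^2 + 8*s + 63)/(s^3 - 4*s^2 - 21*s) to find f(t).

Factor the denominator: s^3 - 4*s^2 - 21*s = s*(s - 7)*(s + 3).
Partial fraction decomposition gives [-6/(s - 7)] + [-2/(s + 3)] + [-3/s].
Invert each term: -6/(s - 7) ↔ -6e^(7t); -2/(s + 3) ↔ -2e^(-3t); -3/(s - 0) ↔ -3e^(0t).

f(t) = -6*exp(7*t) - 3 - 2*exp(-3*t)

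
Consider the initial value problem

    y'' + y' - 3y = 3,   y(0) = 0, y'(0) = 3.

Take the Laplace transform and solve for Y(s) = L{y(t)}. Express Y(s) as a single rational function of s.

Take the Laplace transform of both sides.
Using L{y''} = s^2 Y - s·y(0) - y'(0) and L{y'} = sY - y(0), with y(0) = 0, y'(0) = 3, the left side becomes (s^2 + s - 3)Y - (3).
The right side is L{3} = 3/s.
So (s^2 + s - 3)Y = 3/s + (3).
Solve for Y(s) and write it as one ratio of polynomials.

Y(s) = (3*s + 3)/(s^3 + s^2 - 3*s)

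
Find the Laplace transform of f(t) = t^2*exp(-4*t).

L{e^(-4t)} = 1/(s + 4).
Then apply L{t^2·g(t)} = (-1)^2 d^2/ds^2[G(s)] with G(s) = 1/(s + 4):
differentiating 2 times and applying the sign gives 2/(s + 4)^3.

2/(s + 4)^3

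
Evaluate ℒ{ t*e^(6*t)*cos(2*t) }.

(s - 8)*(s - 4)/(s^2 - 12*s + 40)^2

L{cos(2t)} = s/(s^2 + 4).
Multiplying by e^(6t) shifts s → s - 6, so L{e^(6*t)*cos(2*t)} = (s - 6)/((s - 6)^2 + 4).
Then apply L{t·g(t)} = -d/ds[G(s)] with G(s) = (s - 6)/((s - 6)^2 + 4):
differentiating 1 time and applying the sign gives (s - 8)*(s - 4)/(s^2 - 12*s + 40)^2.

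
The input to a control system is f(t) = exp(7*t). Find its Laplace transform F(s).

L{1} = 1/s.
By the first shifting theorem, multiplying by e^(7t) replaces s with s - 7.

F(s) = 1/(s - 7)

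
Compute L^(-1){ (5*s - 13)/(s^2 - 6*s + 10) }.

Complete the square in the denominator: s^2 - 6*s + 10 = (s - 3)^2 + 1^2.
Split the numerator to match: 5*s - 13 = 5·(s - 3) + 2·1.
Invert each term: 5·(s - 3)/((s - 3)^2 + 1) ↔ 5e^(3t)cos(t); 2·1/((s - 3)^2 + 1) ↔ 2e^(3t)sin(t).

2*exp(3*t)*sin(t) + 5*exp(3*t)*cos(t)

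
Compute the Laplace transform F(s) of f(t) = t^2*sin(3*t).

L{sin(3t)} = 3/(s^2 + 9).
Then apply L{t^2·g(t)} = (-1)^2 d^2/ds^2[G(s)] with G(s) = 3/(s^2 + 9):
differentiating 2 times and applying the sign gives 18*(s^2 - 3)/(s^2 + 9)^3.

F(s) = 18*(s^2 - 3)/(s^2 + 9)^3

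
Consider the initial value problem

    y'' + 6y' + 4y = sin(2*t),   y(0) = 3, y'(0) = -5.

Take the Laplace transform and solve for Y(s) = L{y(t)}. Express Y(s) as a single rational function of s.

Take the Laplace transform of both sides.
With L{y''} = s^2 Y - s·y(0) - y'(0) and L{y'} = sY - y(0), with y(0) = 3, y'(0) = -5: the LHS transforms to (s^2 + 6*s + 4)Y - (3*s + 13).
The right side is L{sin(2*t)} = 2/(s^2 + 4).
So (s^2 + 6*s + 4)Y = 2/(s^2 + 4) + (3*s + 13).
Divide through and combine into a single rational function.

Y(s) = (3*s^3 + 13*s^2 + 12*s + 54)/(s^4 + 6*s^3 + 8*s^2 + 24*s + 16)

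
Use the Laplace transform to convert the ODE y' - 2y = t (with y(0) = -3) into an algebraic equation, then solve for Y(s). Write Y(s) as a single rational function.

Transform both sides with L{·}.
With L{y'} = sY - y(0) = sY - (-3): the LHS transforms to (s - 2)Y - (-3).
The right side is L{t} = s^(-2).
So (s - 2)Y = s^(-2) + (-3).
Isolate Y and clear denominators.

Y(s) = (-3*s^2 + 1)/(s^3 - 2*s^2)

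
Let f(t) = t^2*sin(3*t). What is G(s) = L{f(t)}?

G(s) = 18*(s^2 - 3)/(s^2 + 9)^3

L{sin(3t)} = 3/(s^2 + 9).
Then apply L{t^2·g(t)} = (-1)^2 d^2/ds^2[H(s)] with H(s) = 3/(s^2 + 9):
differentiating 2 times and applying the sign gives 18*(s^2 - 3)/(s^2 + 9)^3.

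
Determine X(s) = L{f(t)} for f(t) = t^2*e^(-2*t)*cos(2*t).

L{cos(2t)} = s/(s^2 + 4).
Multiplying by e^(-2t) shifts s → s + 2, so L{e^(-2*t)*cos(2*t)} = (s + 2)/((s + 2)^2 + 4).
Then apply L{t^2·g(t)} = (-1)^2 d^2/ds^2[G(s)] with G(s) = (s + 2)/((s + 2)^2 + 4):
differentiating 2 times and applying the sign gives 2*(s + 2)*(s^2 + 4*s - 8)/(s^2 + 4*s + 8)^3.

X(s) = 2*(s + 2)*(s^2 + 4*s - 8)/(s^2 + 4*s + 8)^3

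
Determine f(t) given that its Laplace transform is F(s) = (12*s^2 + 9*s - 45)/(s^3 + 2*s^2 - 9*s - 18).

Factor the denominator: s^3 + 2*s^2 - 9*s - 18 = (s - 3)*(s + 2)*(s + 3).
Partial fraction decomposition gives [6/(s + 3)] + [3/(s + 2)] + [3/(s - 3)].
Invert each term: 6/(s + 3) ↔ 6e^(-3t); 3/(s + 2) ↔ 3e^(-2t); 3/(s - 3) ↔ 3e^(3t).

f(t) = 3*exp(3*t) + 3*exp(-2*t) + 6*exp(-3*t)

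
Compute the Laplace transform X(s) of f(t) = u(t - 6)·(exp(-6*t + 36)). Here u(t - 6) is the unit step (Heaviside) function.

By the second shifting theorem, L{u(t - c)·g(t - c)} = e^(-cs)·G(s) with c = 6 and G(s) = L{g(t)}.
L{e^(-6t)} = 1/(s + 6).

X(s) = exp(-6*s)/(s + 6)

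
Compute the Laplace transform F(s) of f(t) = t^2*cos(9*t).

F(s) = 2*s*(s^2 - 243)/(s^2 + 81)^3

L{cos(9t)} = s/(s^2 + 81).
Then apply L{t^2·g(t)} = (-1)^2 d^2/ds^2[G(s)] with G(s) = s/(s^2 + 81):
differentiating 2 times and applying the sign gives 2*s*(s^2 - 243)/(s^2 + 81)^3.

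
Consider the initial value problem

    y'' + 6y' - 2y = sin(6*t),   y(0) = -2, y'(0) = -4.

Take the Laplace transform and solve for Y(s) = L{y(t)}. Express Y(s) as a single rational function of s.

Transform both sides with L{·}.
Using L{y''} = s^2 Y - s·y(0) - y'(0) and L{y'} = sY - y(0), with y(0) = -2, y'(0) = -4, the left side becomes (s^2 + 6*s - 2)Y - (-2*s - 16).
The right side is L{sin(6*t)} = 6/(s^2 + 36).
So (s^2 + 6*s - 2)Y = 6/(s^2 + 36) + (-2*s - 16).
Solve for Y(s) and write it as one ratio of polynomials.

Y(s) = (-2*s^3 - 16*s^2 - 72*s - 570)/(s^4 + 6*s^3 + 34*s^2 + 216*s - 72)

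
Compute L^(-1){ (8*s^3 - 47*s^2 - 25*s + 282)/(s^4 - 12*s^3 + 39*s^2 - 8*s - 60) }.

Factor the denominator: s^4 - 12*s^3 + 39*s^2 - 8*s - 60 = (s - 6)*(s - 5)*(s - 2)*(s + 1).
Partial fraction decomposition gives [1/(s - 5)] + [-2/(s + 1)] + [6/(s - 6)] + [3/(s - 2)].
Invert each term: 1/(s - 5) ↔ e^(5t); -2/(s + 1) ↔ -2e^(-t); 6/(s - 6) ↔ 6e^(6t); 3/(s - 2) ↔ 3e^(2t).

6*exp(6*t) + exp(5*t) + 3*exp(2*t) - 2*exp(-t)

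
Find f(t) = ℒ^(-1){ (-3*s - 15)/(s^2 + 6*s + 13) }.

f(t) = -3*exp(-3*t)*sin(2*t) - 3*exp(-3*t)*cos(2*t)

Complete the square in the denominator: s^2 + 6*s + 13 = (s + 3)^2 + 2^2.
Split the numerator to match: -3*s - 15 = -3·(s + 3) - 3·2.
Invert each term: -3·(s + 3)/((s + 3)^2 + 4) ↔ -3e^(-3t)cos(2t); -3·2/((s + 3)^2 + 4) ↔ -3e^(-3t)sin(2t).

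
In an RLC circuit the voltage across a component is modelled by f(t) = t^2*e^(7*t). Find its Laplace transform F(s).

F(s) = 2/(s - 7)^3

L{e^(7t)} = 1/(s - 7).
Then apply L{t^2·g(t)} = (-1)^2 d^2/ds^2[G(s)] with G(s) = 1/(s - 7):
differentiating 2 times and applying the sign gives 2/(s - 7)^3.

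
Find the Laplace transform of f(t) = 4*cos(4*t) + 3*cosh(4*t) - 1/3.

4*s/(s^2 + 16) + 3*s/(s^2 - 16) - 1/(3*s)

By linearity of the Laplace transform, transform each term separately.
(3)·[L{cosh(4t)} = s/(s^2 - 16)]; L{-1/3} = (-1/3)/s; (4)·[L{cos(4t)} = s/(s^2 + 16)].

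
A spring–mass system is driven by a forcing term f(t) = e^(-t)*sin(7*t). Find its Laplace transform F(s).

F(s) = 7/((s + 1)^2 + 49)

L{sin(7t)} = 7/(s^2 + 49).
By the first shifting theorem, multiplying by e^(-t) replaces s with s + 1.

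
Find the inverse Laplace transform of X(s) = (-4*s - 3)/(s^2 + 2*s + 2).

Complete the square in the denominator: s^2 + 2*s + 2 = (s + 1)^2 + 1^2.
Split the numerator to match: -4*s - 3 = -4·(s + 1) + 1·1.
Invert each term: -4·(s + 1)/((s + 1)^2 + 1) ↔ -4e^(-t)cos(t); 1·1/((s + 1)^2 + 1) ↔ e^(-t)sin(t).

exp(-t)*sin(t) - 4*exp(-t)*cos(t)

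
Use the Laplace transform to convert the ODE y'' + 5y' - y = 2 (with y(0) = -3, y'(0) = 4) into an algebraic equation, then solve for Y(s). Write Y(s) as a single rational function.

Apply the Laplace transform to the equation.
The derivative rules (L{y''} = s^2 Y - s·y(0) - y'(0) and L{y'} = sY - y(0), with y(0) = -3, y'(0) = 4) turn the left side into (s^2 + 5*s - 1)Y - (-3*s - 11).
The right side is L{2} = 2/s.
So (s^2 + 5*s - 1)Y = 2/s + (-3*s - 11).
Solve for Y(s) and write it as one ratio of polynomials.

Y(s) = (-3*s^2 - 11*s + 2)/(s^3 + 5*s^2 - s)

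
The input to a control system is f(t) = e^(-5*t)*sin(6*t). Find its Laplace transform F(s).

F(s) = 6/((s + 5)^2 + 36)

L{sin(6t)} = 6/(s^2 + 36).
By the first shifting theorem, multiplying by e^(-5t) replaces s with s + 5.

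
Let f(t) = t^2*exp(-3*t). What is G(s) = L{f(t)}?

G(s) = 2/(s + 3)^3

L{e^(-3t)} = 1/(s + 3).
Then apply L{t^2·g(t)} = (-1)^2 d^2/ds^2[H(s)] with H(s) = 1/(s + 3):
differentiating 2 times and applying the sign gives 2/(s + 3)^3.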